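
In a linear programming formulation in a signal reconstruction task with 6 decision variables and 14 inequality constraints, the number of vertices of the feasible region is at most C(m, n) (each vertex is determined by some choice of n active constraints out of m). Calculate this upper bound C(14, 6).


Each vertex corresponds to some choice of n active constraints out of m, so the number of vertices is at most C(m, n) = m! / (n!(m-n)!).
m = 14, n = 6
Numerator: 14 * 13 * 12 * 11 * 10 * 9
Denominator: 6! = 720
C(14, 6) = 3003


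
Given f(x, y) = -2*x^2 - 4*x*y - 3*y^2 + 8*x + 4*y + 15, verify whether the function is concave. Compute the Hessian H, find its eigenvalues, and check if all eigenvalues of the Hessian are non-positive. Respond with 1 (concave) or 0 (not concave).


The Hessian of f(x,y) = -2*x^2 - 4*x*y - 3*y^2 + 8*x + 4*y + 15 is:
H = [[-4, -4], [-4, -6]]
Trace = -4 - 6 = -10
Determinant = -4*-6 - (-4)^2 = 8
Discriminant = (-10)^2 - 4*8 = 68.0
Eigenvalues: lambda_1 = -9.1231, lambda_2 = -0.8769
The function is concave.

1


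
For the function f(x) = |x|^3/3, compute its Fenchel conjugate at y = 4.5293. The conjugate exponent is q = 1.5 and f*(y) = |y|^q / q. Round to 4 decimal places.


The conjugate exponent q satisfies 1/p + 1/q = 1.
p = 3, so q = 3/(3 - 1) = 1.5
|y|^q = 4.5293^1.5 = 9.6393
f*(4.5293) = 9.6393 / 1.5 = 6.4262


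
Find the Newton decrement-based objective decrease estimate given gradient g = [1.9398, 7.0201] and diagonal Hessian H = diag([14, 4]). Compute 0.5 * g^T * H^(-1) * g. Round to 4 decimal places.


Step 1: H is diagonal, so H^(-1) * g = [0.1386, 1.755].
Step 2: g^T H^(-1) g = sum_i g_i^2 / H_ii
  = (1.9398)^2/14 + (7.0201)^2/4
  = 0.2688 + 12.3205 = 12.5892
Step 3: Objective decrease = 0.5 * g^T H^(-1) g = 6.2946


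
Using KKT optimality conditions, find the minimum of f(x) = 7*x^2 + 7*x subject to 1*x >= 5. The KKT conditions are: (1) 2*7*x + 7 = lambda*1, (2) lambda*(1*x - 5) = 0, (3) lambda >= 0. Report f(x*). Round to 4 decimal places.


Step 1: Try lambda = 0 (constraint inactive).
x_unc = -7/(2*7) = -0.5
Check: 1*-0.5 = -0.5 < 5 -- violated!
Step 2: Constraint must be active: 1*x = 5
x* = 5/1 = 5.0
lambda = (2*7*5.0 + 7)/1 = 77.0
Step 3: Compute optimal value.
f(x*) = 7*5.0^2 + 7*5.0 = 210.0


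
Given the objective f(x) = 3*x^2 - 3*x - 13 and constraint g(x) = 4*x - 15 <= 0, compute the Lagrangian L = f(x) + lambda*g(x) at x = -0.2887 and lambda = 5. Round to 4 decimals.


Step 1: Evaluate f(x).
f(-0.2887) = 3*(-0.2887)^2 - 3*(-0.2887) - 13 = -11.8839
Step 2: Evaluate g(x).
g(-0.2887) = 4*-0.2887 - 15 = -16.1548
Step 3: Compute Lagrangian.
L = -11.8839 + 5*-16.1548 = -92.6579


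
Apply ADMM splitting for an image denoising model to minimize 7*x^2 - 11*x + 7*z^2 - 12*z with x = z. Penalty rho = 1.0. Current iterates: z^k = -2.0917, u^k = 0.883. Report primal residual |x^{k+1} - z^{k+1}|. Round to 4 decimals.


ADMM iteration with rho = 1.0, z^k = -2.0917, u^k = 0.883
Step 1: x-update.
Minimize 7*x^2 - 11*x + (1.0/2)*(x + 2.0917 + 0.883)^2
FOC: (2*7 + 1.0)*x = 11 + 1.0*(-2.0917 - 0.883)
x^{k+1} = 0.535
Step 2: z-update.
Minimize 7*z^2 - 12*z + (1.0/2)*(0.535 - z + 0.883)^2
FOC: (2*7 + 1.0)*z = 12 + 1.0*(0.535 + 0.883)
z^{k+1} = 0.8945
Step 3: u-update.
u^{k+1} = 0.883 + 0.535 - 0.8945 = 0.5235
Step 4: Primal residual = |0.535 - 0.8945| = 0.3595


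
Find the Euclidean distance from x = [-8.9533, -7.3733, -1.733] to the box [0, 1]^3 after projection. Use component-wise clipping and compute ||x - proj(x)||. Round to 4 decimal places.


Project each component onto [0, 1].
clip(-8.9533) = 0.0, clip(-7.3733) = 0.0, clip(-1.733) = 0.0
Projection = [0.0, 0.0, 0.0]
Squared diffs: [80.1616, 54.3656, 3.0033]
Distance = sqrt(137.5305) = 11.7273


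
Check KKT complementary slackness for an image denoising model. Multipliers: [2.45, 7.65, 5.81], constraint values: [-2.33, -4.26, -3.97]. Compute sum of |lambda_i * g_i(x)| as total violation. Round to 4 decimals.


KKT complementary slackness check:
lambda_1 * g_1 = 2.45 * -2.33 = -5.7085
lambda_2 * g_2 = 7.65 * -4.26 = -32.589
lambda_3 * g_3 = 5.81 * -3.97 = -23.0657
Total violation = 5.7085 + 32.589 + 23.0657 = 61.3632


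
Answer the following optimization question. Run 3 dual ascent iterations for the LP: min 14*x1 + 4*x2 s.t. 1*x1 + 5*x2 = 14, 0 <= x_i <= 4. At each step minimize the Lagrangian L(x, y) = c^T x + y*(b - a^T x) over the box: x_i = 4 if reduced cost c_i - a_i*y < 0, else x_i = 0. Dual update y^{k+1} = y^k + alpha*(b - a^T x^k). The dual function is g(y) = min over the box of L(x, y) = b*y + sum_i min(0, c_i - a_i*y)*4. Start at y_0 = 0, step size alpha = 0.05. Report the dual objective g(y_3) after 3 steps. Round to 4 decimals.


Dual ascent for LP: min 14*x1 + 4*x2, 1*x1 + 5*x2 = 14, 0 <= x_i <= 4
Step 1: y^k = 0.0, reduced costs: (14.0, 4.0)
  x^k = (0.0, 0.0), subgradient = b - a^T x = 14.0
  y^{k+1} = 0.0 + 0.05*14.0 = 0.7
Step 2: y^k = 0.7, reduced costs: (13.3, 0.5)
  x^k = (0.0, 0.0), subgradient = b - a^T x = 14.0
  y^{k+1} = 0.7 + 0.05*14.0 = 1.4
Step 3: y^k = 1.4, reduced costs: (12.6, -3.0)
  x^k = (0.0, 4.0), subgradient = b - a^T x = -6.0
  y^{k+1} = 1.4 + 0.05*-6.0 = 1.1
Dual objective at y_3 = 1.1: reduced costs (12.9, -1.5), box minimizer x = (0.0, 4.0)
g(y_3) = b*y + (c1 - a1*y)*x1 + (c2 - a2*y)*x2 = 14*1.1 + 12.9*0.0 + (-1.5)*4.0 = 15.4 + 0.0 - 6.0 = 9.4


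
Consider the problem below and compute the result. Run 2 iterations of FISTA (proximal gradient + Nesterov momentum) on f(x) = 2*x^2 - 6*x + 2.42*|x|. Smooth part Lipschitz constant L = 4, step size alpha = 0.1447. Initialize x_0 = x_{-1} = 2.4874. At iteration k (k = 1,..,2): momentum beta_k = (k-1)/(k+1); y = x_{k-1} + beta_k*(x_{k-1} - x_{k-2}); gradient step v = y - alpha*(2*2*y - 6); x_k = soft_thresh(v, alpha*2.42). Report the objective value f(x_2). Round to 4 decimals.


FISTA on f(x) = 2*x^2 - 6*x + 2.42*|x|
L = 4, alpha = 0.1447
Iteration 1: beta = 0.0, y = 2.4874 + 0.0*(2.4874 - 2.4874) = 2.4874
  grad(y) = 3.9496, v = y - alpha*grad = 1.9159
  prox(v) = soft_thresh(1.9159, 0.3502) = 1.5657
Iteration 2: beta = 0.3333, y = 1.5657 + 0.3333*(1.5657 - 2.4874) = 1.2585
  grad(y) = -0.966, v = y - alpha*grad = 1.3983
  prox(v) = soft_thresh(1.3983, 0.3502) = 1.0481
f(x_2) = 2*1.0481^2 - 6*1.0481 + 2.42*|1.0481| = -1.5552


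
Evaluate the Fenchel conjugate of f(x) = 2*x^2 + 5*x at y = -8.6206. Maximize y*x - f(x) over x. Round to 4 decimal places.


f*(y) = sup_x {y*x - a*x^2 - b*x} = sup_x {(y-b)*x - a*x^2}
FOC: (y - b) - 2a*x = 0 => x* = (y - b)/(2a)
x* = (-8.6206 - 5)/(2*2) = -3.4052
f*(-8.6206) = (y-b)^2/(4a) = (-8.6206 - 5)^2/(4*2)
= 185.5207/8 = 23.1901


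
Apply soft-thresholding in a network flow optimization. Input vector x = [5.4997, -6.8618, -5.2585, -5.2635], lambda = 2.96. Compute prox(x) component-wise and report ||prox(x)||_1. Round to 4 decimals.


Soft-thresholding with lambda = 2.96:
prox(5.4997) = sign(5.4997)*max(|5.4997| - 2.96, 0) = 2.5397
prox(-6.8618) = sign(-6.8618)*max(|-6.8618| - 2.96, 0) = -3.9018
prox(-5.2585) = sign(-5.2585)*max(|-5.2585| - 2.96, 0) = -2.2985
prox(-5.2635) = sign(-5.2635)*max(|-5.2635| - 2.96, 0) = -2.3035
prox(x) = [2.5397, -3.9018, -2.2985, -2.3035]
||prox(x)||_1 = 2.5397 + 3.9018 + 2.2985 + 2.3035 = 11.0435


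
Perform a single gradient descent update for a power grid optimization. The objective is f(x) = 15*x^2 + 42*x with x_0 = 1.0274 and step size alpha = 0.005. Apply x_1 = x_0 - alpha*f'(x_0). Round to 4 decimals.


We compute the gradient at x_0 and apply the update.
f'(x) = 30*x + 42
f'(1.0274) = 30*1.0274 + 42 = 72.822
x_1 = 1.0274 - 0.005*72.822 = 0.6633


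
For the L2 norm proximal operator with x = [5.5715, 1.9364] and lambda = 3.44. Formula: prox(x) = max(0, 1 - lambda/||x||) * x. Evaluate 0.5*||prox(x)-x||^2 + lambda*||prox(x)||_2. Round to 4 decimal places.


Step 1: Compute ||x||.
||x|| = 5.8984
Step 2: Compute scaling factor.
scale = max(0, 1 - 3.44/5.8984) = 0.4168
Step 3: prox(x) = [2.3222, 0.8071]
||prox(x)|| = 2.4584
Step 4: Proximal objective.
0.5*||prox-x||^2 = 5.9168
lambda*||prox|| = 8.4569
Total = 14.3737


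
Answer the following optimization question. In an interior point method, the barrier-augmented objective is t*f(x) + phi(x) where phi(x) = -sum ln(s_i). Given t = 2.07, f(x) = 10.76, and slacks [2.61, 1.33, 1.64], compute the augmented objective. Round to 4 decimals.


Step 1: Compute log-barrier.
ln values: [0.9594, 0.2852, 0.4947]
phi = -(0.9594 + 0.2852 + 0.4947) = -1.7392
Step 2: Compute augmented objective.
t*f(x) = 2.07*10.76 = 22.2732
Total = 22.2732 - 1.7392 = 20.534


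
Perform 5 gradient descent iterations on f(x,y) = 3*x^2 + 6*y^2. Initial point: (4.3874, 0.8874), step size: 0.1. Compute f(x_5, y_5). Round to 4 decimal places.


Gradient descent on f(x,y) = 3*x^2 + 6*y^2.
Starting point: (4.3874, 0.8874), alpha = 0.1
Step 1: grad_x = 2*3*4.3874 = 26.3244, grad_y = 2*6*0.8874 = 10.6488
  x_1 = 4.3874 - 0.1*26.3244 = 1.755
  y_1 = 0.8874 - 0.1*10.6488 = -0.1775
Step 2: grad_x = 2*3*1.755 = 10.5298, grad_y = 2*6*-0.1775 = -2.1298
  x_2 = 1.755 - 0.1*10.5298 = 0.702
  y_2 = -0.1775 - 0.1*-2.1298 = 0.0355
Step 3: grad_x = 2*3*0.702 = 4.2119, grad_y = 2*6*0.0355 = 0.426
  x_3 = 0.702 - 0.1*4.2119 = 0.2808
  y_3 = 0.0355 - 0.1*0.426 = -0.0071
Step 4: grad_x = 2*3*0.2808 = 1.6848, grad_y = 2*6*-0.0071 = -0.0852
  x_4 = 0.2808 - 0.1*1.6848 = 0.1123
  y_4 = -0.0071 - 0.1*-0.0852 = 0.0014
Step 5: grad_x = 2*3*0.1123 = 0.6739, grad_y = 2*6*0.0014 = 0.017
  x_5 = 0.1123 - 0.1*0.6739 = 0.0449
  y_5 = 0.0014 - 0.1*0.017 = -0.0003
f(0.0449, -0.0003) = 3*0.0449^2 + 6*(-0.0003)^2 = 0.0061


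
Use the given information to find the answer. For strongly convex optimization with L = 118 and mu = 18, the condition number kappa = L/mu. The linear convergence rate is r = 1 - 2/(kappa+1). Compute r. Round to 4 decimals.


Step 1: Compute the condition number.
kappa = L/mu = 118/18 = 6.5556
Step 2: Compute the convergence rate.
r = 1 - 2/(kappa + 1) = 1 - 2*mu/(L + mu) = (L - mu)/(L + mu) = 100/136 = 0.7353


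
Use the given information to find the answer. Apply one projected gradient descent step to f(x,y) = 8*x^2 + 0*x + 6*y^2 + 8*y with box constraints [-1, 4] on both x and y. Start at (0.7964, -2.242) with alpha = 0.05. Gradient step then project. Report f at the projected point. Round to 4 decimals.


Step 1: Compute gradient at (0.7964, -2.242).
grad_x = 2*8*0.7964 + 0 = 12.7424
grad_y = 2*6*-2.242 + 8 = -18.904
Step 2: Gradient step.
x_raw = 0.7964 - 0.05*12.7424 = 0.1593
y_raw = -2.242 - 0.05*-18.904 = -1.2968
Step 3: Project onto [-1, 4].
x_proj = clip(0.1593) = 0.1593
y_proj = clip(-1.2968) = -1.0
Step 4: Evaluate f.
f(0.1593, -1.0) = -1.797


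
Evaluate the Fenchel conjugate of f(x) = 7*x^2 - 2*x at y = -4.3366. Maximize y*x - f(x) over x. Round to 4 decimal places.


f*(y) = sup_x {y*x - a*x^2 - b*x} = sup_x {(y-b)*x - a*x^2}
FOC: (y - b) - 2a*x = 0 => x* = (y - b)/(2a)
x* = (-4.3366 + 2)/(2*7) = -0.1669
f*(-4.3366) = (y-b)^2/(4a) = (-4.3366 + 2)^2/(4*7)
= 5.4597/28 = 0.195


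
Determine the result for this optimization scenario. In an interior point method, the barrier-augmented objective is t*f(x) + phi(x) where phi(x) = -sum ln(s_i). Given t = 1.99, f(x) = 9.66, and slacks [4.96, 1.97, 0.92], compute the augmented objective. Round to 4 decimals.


Step 1: Compute log-barrier.
ln values: [1.6014, 0.678, -0.0834]
phi = -(1.6014 + 0.678 - 0.0834) = -2.1961
Step 2: Compute augmented objective.
t*f(x) = 1.99*9.66 = 19.2234
Total = 19.2234 - 2.1961 = 17.0273


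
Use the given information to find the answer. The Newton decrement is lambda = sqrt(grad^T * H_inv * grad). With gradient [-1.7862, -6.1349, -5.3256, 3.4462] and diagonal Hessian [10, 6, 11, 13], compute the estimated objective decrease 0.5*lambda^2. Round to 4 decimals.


Step 1: H is diagonal, so H^(-1) * g = [-0.1786, -1.0225, -0.4841, 0.2651].
Step 2: g^T H^(-1) g = sum_i g_i^2 / H_ii
  = (-1.7862)^2/10 + (-6.1349)^2/6 + (-5.3256)^2/11 + (3.4462)^2/13
  = 0.3191 + 6.2728 + 2.5784 + 0.9136 = 10.0838
Step 3: Objective decrease = 0.5 * g^T H^(-1) g = 5.0419


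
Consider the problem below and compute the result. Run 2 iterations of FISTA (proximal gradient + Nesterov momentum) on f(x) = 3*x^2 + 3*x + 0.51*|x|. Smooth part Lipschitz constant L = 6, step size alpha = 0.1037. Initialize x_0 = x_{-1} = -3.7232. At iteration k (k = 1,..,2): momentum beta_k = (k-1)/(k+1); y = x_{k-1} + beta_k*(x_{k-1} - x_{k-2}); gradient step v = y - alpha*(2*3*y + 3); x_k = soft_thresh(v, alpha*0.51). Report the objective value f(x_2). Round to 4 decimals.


FISTA on f(x) = 3*x^2 + 3*x + 0.51*|x|
L = 6, alpha = 0.1037
Iteration 1: beta = 0.0, y = -3.7232 + 0.0*(-3.7232 + 3.7232) = -3.7232
  grad(y) = -19.3392, v = y - alpha*grad = -1.7177
  prox(v) = soft_thresh(-1.7177, 0.0529) = -1.6648
Iteration 2: beta = 0.3333, y = -1.6648 + 0.3333*(-1.6648 + 3.7232) = -0.9787
  grad(y) = -2.8723, v = y - alpha*grad = -0.6809
  prox(v) = soft_thresh(-0.6809, 0.0529) = -0.628
f(x_2) = 3*(-0.628)^2 + 3*(-0.628) + 0.51*|-0.628| = -0.3806


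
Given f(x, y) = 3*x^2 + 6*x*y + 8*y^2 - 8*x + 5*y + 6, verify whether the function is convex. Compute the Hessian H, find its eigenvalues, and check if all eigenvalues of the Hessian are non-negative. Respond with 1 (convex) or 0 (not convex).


The Hessian of f(x,y) = 3*x^2 + 6*x*y + 8*y^2 - 8*x + 5*y + 6 is:
H = [[6, 6], [6, 16]]
Trace = 6 + 16 = 22
Determinant = 6*16 - (6)^2 = 60
Discriminant = (22)^2 - 4*60 = 244.0
Eigenvalues: lambda_1 = 3.1898, lambda_2 = 18.8102
The function is convex.

1


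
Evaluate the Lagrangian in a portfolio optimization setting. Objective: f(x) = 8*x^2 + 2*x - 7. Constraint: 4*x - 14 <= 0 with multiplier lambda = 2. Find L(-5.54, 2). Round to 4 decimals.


Step 1: Evaluate f(x).
f(-5.54) = 8*(-5.54)^2 + 2*(-5.54) - 7 = 227.4528
Step 2: Evaluate g(x).
g(-5.54) = 4*-5.54 - 14 = -36.16
Step 3: Compute Lagrangian.
L = 227.4528 + 2*-36.16 = 155.1328


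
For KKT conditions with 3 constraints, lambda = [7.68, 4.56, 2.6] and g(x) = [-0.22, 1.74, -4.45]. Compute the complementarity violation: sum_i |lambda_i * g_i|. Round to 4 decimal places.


KKT complementary slackness check:
lambda_1 * g_1 = 7.68 * -0.22 = -1.6896
lambda_2 * g_2 = 4.56 * 1.74 = 7.9344
lambda_3 * g_3 = 2.6 * -4.45 = -11.57
Total violation = 1.6896 + 7.9344 + 11.57 = 21.194


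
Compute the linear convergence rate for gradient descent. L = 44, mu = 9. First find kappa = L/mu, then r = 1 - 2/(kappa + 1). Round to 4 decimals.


Step 1: Compute the condition number.
kappa = L/mu = 44/9 = 4.8889
Step 2: Compute the convergence rate.
r = 1 - 2/(kappa + 1) = 1 - 2*mu/(L + mu) = (L - mu)/(L + mu) = 35/53 = 0.6604


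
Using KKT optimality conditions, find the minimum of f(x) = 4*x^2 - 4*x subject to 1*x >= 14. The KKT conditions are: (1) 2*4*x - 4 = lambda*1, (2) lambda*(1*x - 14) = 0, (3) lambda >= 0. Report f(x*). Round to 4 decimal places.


Step 1: Try lambda = 0 (constraint inactive).
x_unc = 4/(2*4) = 0.5
Check: 1*0.5 = 0.5 < 14 -- violated!
Step 2: Constraint must be active: 1*x = 14
x* = 14/1 = 14.0
lambda = (2*4*14.0 - 4)/1 = 108.0
Step 3: Compute optimal value.
f(x*) = 4*14.0^2 - 4*14.0 = 728.0


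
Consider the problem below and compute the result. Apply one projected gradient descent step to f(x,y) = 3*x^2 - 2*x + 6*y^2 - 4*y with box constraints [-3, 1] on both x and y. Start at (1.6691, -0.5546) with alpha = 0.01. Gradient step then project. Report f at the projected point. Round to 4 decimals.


Step 1: Compute gradient at (1.6691, -0.5546).
grad_x = 2*3*1.6691 - 2 = 8.0146
grad_y = 2*6*-0.5546 - 4 = -10.6552
Step 2: Gradient step.
x_raw = 1.6691 - 0.01*8.0146 = 1.589
y_raw = -0.5546 - 0.01*-10.6552 = -0.448
Step 3: Project onto [-3, 1].
x_proj = clip(1.589) = 1.0
y_proj = clip(-0.448) = -0.448
Step 4: Evaluate f.
f(1.0, -0.448) = 3.9967


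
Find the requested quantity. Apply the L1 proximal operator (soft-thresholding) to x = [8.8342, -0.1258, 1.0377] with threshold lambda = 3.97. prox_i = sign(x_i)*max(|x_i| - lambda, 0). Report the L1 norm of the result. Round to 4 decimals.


Soft-thresholding with lambda = 3.97:
prox(8.8342) = sign(8.8342)*max(|8.8342| - 3.97, 0) = 4.8642
prox(-0.1258) = sign(-0.1258)*max(|-0.1258| - 3.97, 0) = 0.0
prox(1.0377) = sign(1.0377)*max(|1.0377| - 3.97, 0) = 0.0
prox(x) = [4.8642, 0.0, 0.0]
||prox(x)||_1 = 4.8642 + 0.0 + 0.0 = 4.8642


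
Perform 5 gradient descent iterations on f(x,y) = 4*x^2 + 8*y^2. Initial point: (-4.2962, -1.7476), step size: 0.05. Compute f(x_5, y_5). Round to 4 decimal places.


Gradient descent on f(x,y) = 4*x^2 + 8*y^2.
Starting point: (-4.2962, -1.7476), alpha = 0.05
Step 1: grad_x = 2*4*-4.2962 = -34.3696, grad_y = 2*8*-1.7476 = -27.9616
  x_1 = -4.2962 - 0.05*-34.3696 = -2.5777
  y_1 = -1.7476 - 0.05*-27.9616 = -0.3495
Step 2: grad_x = 2*4*-2.5777 = -20.6218, grad_y = 2*8*-0.3495 = -5.5923
  x_2 = -2.5777 - 0.05*-20.6218 = -1.5466
  y_2 = -0.3495 - 0.05*-5.5923 = -0.0699
Step 3: grad_x = 2*4*-1.5466 = -12.3731, grad_y = 2*8*-0.0699 = -1.1185
  x_3 = -1.5466 - 0.05*-12.3731 = -0.928
  y_3 = -0.0699 - 0.05*-1.1185 = -0.014
Step 4: grad_x = 2*4*-0.928 = -7.4238, grad_y = 2*8*-0.014 = -0.2237
  x_4 = -0.928 - 0.05*-7.4238 = -0.5568
  y_4 = -0.014 - 0.05*-0.2237 = -0.0028
Step 5: grad_x = 2*4*-0.5568 = -4.4543, grad_y = 2*8*-0.0028 = -0.0447
  x_5 = -0.5568 - 0.05*-4.4543 = -0.3341
  y_5 = -0.0028 - 0.05*-0.0447 = -0.0006
f(-0.3341, -0.0006) = 4*(-0.3341)^2 + 8*(-0.0006)^2 = 0.4464


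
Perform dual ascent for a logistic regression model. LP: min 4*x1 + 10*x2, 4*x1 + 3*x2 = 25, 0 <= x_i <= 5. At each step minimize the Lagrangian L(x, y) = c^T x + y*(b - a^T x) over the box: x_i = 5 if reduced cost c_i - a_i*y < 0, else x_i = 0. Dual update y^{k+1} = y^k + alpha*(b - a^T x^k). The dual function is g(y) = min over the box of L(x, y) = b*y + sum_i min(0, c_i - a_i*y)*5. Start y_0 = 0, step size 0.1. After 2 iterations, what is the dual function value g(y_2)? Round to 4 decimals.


Dual ascent for LP: min 4*x1 + 10*x2, 4*x1 + 3*x2 = 25, 0 <= x_i <= 5
Step 1: y^k = 0.0, reduced costs: (4.0, 10.0)
  x^k = (0.0, 0.0), subgradient = b - a^T x = 25.0
  y^{k+1} = 0.0 + 0.1*25.0 = 2.5
Step 2: y^k = 2.5, reduced costs: (-6.0, 2.5)
  x^k = (5.0, 0.0), subgradient = b - a^T x = 5.0
  y^{k+1} = 2.5 + 0.1*5.0 = 3.0
Dual objective at y_2 = 3.0: reduced costs (-8.0, 1.0), box minimizer x = (5.0, 0.0)
g(y_2) = b*y + (c1 - a1*y)*x1 + (c2 - a2*y)*x2 = 25*3.0 + (-8.0)*5.0 + 1.0*0.0 = 75.0 - 40.0 + 0.0 = 35.0


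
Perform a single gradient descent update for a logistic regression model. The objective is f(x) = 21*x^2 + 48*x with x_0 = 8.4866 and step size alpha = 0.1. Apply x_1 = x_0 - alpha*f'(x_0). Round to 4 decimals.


We compute the gradient at x_0 and apply the update.
f'(x) = 42*x + 48
f'(8.4866) = 42*8.4866 + 48 = 404.4372
x_1 = 8.4866 - 0.1*404.4372 = -31.9571


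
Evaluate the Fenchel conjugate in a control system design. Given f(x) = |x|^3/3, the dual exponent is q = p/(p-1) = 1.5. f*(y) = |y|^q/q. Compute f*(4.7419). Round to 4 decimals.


The conjugate exponent q satisfies 1/p + 1/q = 1.
p = 3, so q = 3/(3 - 1) = 1.5
|y|^q = 4.7419^1.5 = 10.3259
f*(4.7419) = 10.3259 / 1.5 = 6.8839


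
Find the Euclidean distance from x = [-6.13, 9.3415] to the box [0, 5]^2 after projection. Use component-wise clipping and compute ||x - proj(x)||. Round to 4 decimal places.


Project each component onto [0, 5].
clip(-6.13) = 0.0, clip(9.3415) = 5.0
Projection = [0.0, 5.0]
Squared diffs: [37.5769, 18.8486]
Distance = sqrt(56.4255) = 7.5117


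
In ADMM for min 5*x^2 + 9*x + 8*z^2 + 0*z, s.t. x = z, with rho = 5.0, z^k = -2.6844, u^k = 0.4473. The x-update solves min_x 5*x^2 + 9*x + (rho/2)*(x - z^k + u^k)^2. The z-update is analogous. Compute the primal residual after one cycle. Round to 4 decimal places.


ADMM iteration with rho = 5.0, z^k = -2.6844, u^k = 0.4473
Step 1: x-update.
Minimize 5*x^2 + 9*x + (5.0/2)*(x + 2.6844 + 0.4473)^2
FOC: (2*5 + 5.0)*x = -9 + 5.0*(-2.6844 - 0.4473)
x^{k+1} = -1.6439
Step 2: z-update.
Minimize 8*z^2 + 0*z + (5.0/2)*(-1.6439 - z + 0.4473)^2
FOC: (2*8 + 5.0)*z = 0 + 5.0*(-1.6439 + 0.4473)
z^{k+1} = -0.2849
Step 3: u-update.
u^{k+1} = 0.4473 - 1.6439 + 0.2849 = -0.9117
Step 4: Primal residual = |-1.6439 + 0.2849| = 1.359


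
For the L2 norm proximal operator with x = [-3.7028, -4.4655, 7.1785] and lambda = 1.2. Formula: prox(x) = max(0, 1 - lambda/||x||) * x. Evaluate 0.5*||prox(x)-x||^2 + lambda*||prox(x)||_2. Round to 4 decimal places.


Step 1: Compute ||x||.
||x|| = 9.2294
Step 2: Compute scaling factor.
scale = max(0, 1 - 1.2/9.2294) = 0.87
Step 3: prox(x) = [-3.2214, -3.8849, 6.2452]
||prox(x)|| = 8.0294
Step 4: Proximal objective.
0.5*||prox-x||^2 = 0.72
lambda*||prox|| = 9.6353
Total = 10.3553


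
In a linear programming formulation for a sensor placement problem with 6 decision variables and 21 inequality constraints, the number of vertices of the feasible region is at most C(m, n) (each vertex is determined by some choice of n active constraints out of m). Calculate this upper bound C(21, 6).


Each vertex corresponds to some choice of n active constraints out of m, so the number of vertices is at most C(m, n) = m! / (n!(m-n)!).
m = 21, n = 6
Numerator: 21 * 20 * 19 * 18 * 17 * 16
Denominator: 6! = 720
C(21, 6) = 54264


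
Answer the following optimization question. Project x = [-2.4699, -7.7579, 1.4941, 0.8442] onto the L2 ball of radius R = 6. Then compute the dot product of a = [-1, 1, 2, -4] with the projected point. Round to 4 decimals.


Step 1: Compute ||x|| (intermediates to 6 decimals).
||x|| = sqrt((-2.4699)^2 + (-7.7579)^2 + 1.4941^2 + 0.8442^2) = 8.320482
Step 2: Project.
Since ||x|| > R, scale = R/||x|| = 6/8.320482 = 0.721112, proj(x) = scale * x
proj(x) = [-1.781075, -5.594315, 1.077413, 0.608763]
Step 3: Dot product.
a^T * proj(x) = -1*(-1.781075) + 1*(-5.594315) + 2*1.077413 - 4*0.608763 = -4.0935


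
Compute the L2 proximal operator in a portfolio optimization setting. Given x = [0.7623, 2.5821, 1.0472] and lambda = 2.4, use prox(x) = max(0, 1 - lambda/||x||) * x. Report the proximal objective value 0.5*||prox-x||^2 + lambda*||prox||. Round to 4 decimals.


Step 1: Compute ||x||.
||x|| = 2.8888
Step 2: Compute scaling factor.
scale = max(0, 1 - 2.4/2.8888) = 0.1692
Step 3: prox(x) = [0.129, 0.4369, 0.1772]
||prox(x)|| = 0.4888
Step 4: Proximal objective.
0.5*||prox-x||^2 = 2.88
lambda*||prox|| = 1.1731
Total = 4.053


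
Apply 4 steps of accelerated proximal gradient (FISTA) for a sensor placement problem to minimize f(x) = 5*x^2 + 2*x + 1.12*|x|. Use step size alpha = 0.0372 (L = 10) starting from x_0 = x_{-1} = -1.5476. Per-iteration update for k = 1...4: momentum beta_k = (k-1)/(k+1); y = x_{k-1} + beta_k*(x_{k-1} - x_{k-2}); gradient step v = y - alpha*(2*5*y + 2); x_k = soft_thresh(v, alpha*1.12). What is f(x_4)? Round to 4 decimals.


FISTA on f(x) = 5*x^2 + 2*x + 1.12*|x|
L = 10, alpha = 0.0372
Iteration 1: beta = 0.0, y = -1.5476 + 0.0*(-1.5476 + 1.5476) = -1.5476
  grad(y) = -13.476, v = y - alpha*grad = -1.0463
  prox(v) = soft_thresh(-1.0463, 0.0417) = -1.0046
Iteration 2: beta = 0.3333, y = -1.0046 + 0.3333*(-1.0046 + 1.5476) = -0.8236
  grad(y) = -6.2364, v = y - alpha*grad = -0.5916
  prox(v) = soft_thresh(-0.5916, 0.0417) = -0.55
Iteration 3: beta = 0.5, y = -0.55 + 0.5*(-0.55 + 1.0046) = -0.3227
  grad(y) = -1.2266, v = y - alpha*grad = -0.277
  prox(v) = soft_thresh(-0.277, 0.0417) = -0.2354
Iteration 4: beta = 0.6, y = -0.2354 + 0.6*(-0.2354 + 0.55) = -0.0466
  grad(y) = 1.5341, v = y - alpha*grad = -0.1037
  prox(v) = soft_thresh(-0.1037, 0.0417) = -0.062
f(x_4) = 5*(-0.062)^2 + 2*(-0.062) + 1.12*|-0.062| = -0.0353


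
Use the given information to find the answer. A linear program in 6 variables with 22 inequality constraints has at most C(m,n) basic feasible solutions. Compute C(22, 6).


Each vertex corresponds to some choice of n active constraints out of m, so the number of vertices is at most C(m, n) = m! / (n!(m-n)!).
m = 22, n = 6
Numerator: 22 * 21 * 20 * 19 * 18 * 17
Denominator: 6! = 720
C(22, 6) = 74613


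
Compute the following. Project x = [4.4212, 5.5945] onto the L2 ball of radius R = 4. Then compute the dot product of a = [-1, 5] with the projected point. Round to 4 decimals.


Step 1: Compute ||x|| (intermediates to 6 decimals).
||x|| = sqrt(4.4212^2 + 5.5945^2) = 7.130599
Step 2: Project.
Since ||x|| > R, scale = R/||x|| = 4/7.130599 = 0.560963, proj(x) = scale * x
proj(x) = [2.48013, 3.138308]
Step 3: Dot product.
a^T * proj(x) = -1*2.48013 + 5*3.138308 = 13.2114


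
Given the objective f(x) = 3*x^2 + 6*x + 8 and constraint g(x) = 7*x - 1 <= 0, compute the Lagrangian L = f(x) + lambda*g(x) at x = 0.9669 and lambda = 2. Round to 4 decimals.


Step 1: Evaluate f(x).
f(0.9669) = 3*0.9669^2 + 6*0.9669 + 8 = 16.6061
Step 2: Evaluate g(x).
g(0.9669) = 7*0.9669 - 1 = 5.7683
Step 3: Compute Lagrangian.
L = 16.6061 + 2*5.7683 = 28.1427


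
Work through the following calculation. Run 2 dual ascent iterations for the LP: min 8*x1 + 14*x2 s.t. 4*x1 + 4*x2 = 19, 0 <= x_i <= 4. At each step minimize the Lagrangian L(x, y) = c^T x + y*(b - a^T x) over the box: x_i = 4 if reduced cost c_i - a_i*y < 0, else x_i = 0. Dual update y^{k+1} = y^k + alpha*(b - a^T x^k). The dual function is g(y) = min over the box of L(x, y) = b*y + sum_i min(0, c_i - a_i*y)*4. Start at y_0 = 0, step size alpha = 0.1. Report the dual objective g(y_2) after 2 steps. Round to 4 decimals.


Dual ascent for LP: min 8*x1 + 14*x2, 4*x1 + 4*x2 = 19, 0 <= x_i <= 4
Step 1: y^k = 0.0, reduced costs: (8.0, 14.0)
  x^k = (0.0, 0.0), subgradient = b - a^T x = 19.0
  y^{k+1} = 0.0 + 0.1*19.0 = 1.9
Step 2: y^k = 1.9, reduced costs: (0.4, 6.4)
  x^k = (0.0, 0.0), subgradient = b - a^T x = 19.0
  y^{k+1} = 1.9 + 0.1*19.0 = 3.8
Dual objective at y_2 = 3.8: reduced costs (-7.2, -1.2), box minimizer x = (4.0, 4.0)
g(y_2) = b*y + (c1 - a1*y)*x1 + (c2 - a2*y)*x2 = 19*3.8 + (-7.2)*4.0 + (-1.2)*4.0 = 72.2 - 28.8 - 4.8 = 38.6


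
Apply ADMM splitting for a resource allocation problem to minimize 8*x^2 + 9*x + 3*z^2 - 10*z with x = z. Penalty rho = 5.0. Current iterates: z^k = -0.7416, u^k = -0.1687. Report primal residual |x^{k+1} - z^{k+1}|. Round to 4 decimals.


ADMM iteration with rho = 5.0, z^k = -0.7416, u^k = -0.1687
Step 1: x-update.
Minimize 8*x^2 + 9*x + (5.0/2)*(x + 0.7416 - 0.1687)^2
FOC: (2*8 + 5.0)*x = -9 + 5.0*(-0.7416 + 0.1687)
x^{k+1} = -0.565
Step 2: z-update.
Minimize 3*z^2 - 10*z + (5.0/2)*(-0.565 - z - 0.1687)^2
FOC: (2*3 + 5.0)*z = 10 + 5.0*(-0.565 - 0.1687)
z^{k+1} = 0.5756
Step 3: u-update.
u^{k+1} = -0.1687 - 0.565 - 0.5756 = -1.3093
Step 4: Primal residual = |-0.565 - 0.5756| = 1.1406


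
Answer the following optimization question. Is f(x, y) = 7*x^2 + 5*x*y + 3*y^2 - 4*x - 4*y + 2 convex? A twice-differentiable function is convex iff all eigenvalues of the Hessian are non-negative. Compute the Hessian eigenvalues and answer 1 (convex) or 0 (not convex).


The Hessian of f(x,y) = 7*x^2 + 5*x*y + 3*y^2 - 4*x - 4*y + 2 is:
H = [[14, 5], [5, 6]]
Trace = 14 + 6 = 20
Determinant = 14*6 - (5)^2 = 59
Discriminant = (20)^2 - 4*59 = 164.0
Eigenvalues: lambda_1 = 3.5969, lambda_2 = 16.4031
The function is convex.

1


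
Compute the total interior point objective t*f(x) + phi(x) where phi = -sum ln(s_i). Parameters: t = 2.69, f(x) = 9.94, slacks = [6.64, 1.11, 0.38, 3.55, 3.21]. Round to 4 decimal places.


Step 1: Compute log-barrier.
ln values: [1.8931, 0.1044, -0.9676, 1.2669, 1.1663]
phi = -(1.8931 + 0.1044 - 0.9676 + 1.2669 + 1.1663) = -3.4631
Step 2: Compute augmented objective.
t*f(x) = 2.69*9.94 = 26.7386
Total = 26.7386 - 3.4631 = 23.2755


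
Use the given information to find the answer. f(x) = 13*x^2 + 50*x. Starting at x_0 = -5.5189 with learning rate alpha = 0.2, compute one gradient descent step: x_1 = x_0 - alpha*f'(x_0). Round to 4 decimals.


We compute the gradient at x_0 and apply the update.
f'(x) = 26*x + 50
f'(-5.5189) = 26*-5.5189 + 50 = -93.4914
x_1 = -5.5189 - 0.2*-93.4914 = 13.1794


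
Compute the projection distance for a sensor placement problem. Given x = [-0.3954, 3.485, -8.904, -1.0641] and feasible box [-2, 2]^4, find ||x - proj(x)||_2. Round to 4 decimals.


Project each component onto [-2, 2].
clip(-0.3954) = -0.3954, clip(3.485) = 2.0, clip(-8.904) = -2.0, clip(-1.0641) = -1.0641
Projection = [-0.3954, 2.0, -2.0, -1.0641]
Squared diffs: [0.0, 2.2052, 47.6652, 0.0]
Distance = sqrt(49.8704) = 7.0619


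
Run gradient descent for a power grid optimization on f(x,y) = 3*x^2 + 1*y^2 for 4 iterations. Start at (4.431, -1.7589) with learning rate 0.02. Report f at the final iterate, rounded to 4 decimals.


Gradient descent on f(x,y) = 3*x^2 + 1*y^2.
Starting point: (4.431, -1.7589), alpha = 0.02
Step 1: grad_x = 2*3*4.431 = 26.586, grad_y = 2*1*-1.7589 = -3.5178
  x_1 = 4.431 - 0.02*26.586 = 3.8993
  y_1 = -1.7589 - 0.02*-3.5178 = -1.6885
Step 2: grad_x = 2*3*3.8993 = 23.3957, grad_y = 2*1*-1.6885 = -3.3771
  x_2 = 3.8993 - 0.02*23.3957 = 3.4314
  y_2 = -1.6885 - 0.02*-3.3771 = -1.621
Step 3: grad_x = 2*3*3.4314 = 20.5882, grad_y = 2*1*-1.621 = -3.242
  x_3 = 3.4314 - 0.02*20.5882 = 3.0196
  y_3 = -1.621 - 0.02*-3.242 = -1.5562
Step 4: grad_x = 2*3*3.0196 = 18.1176, grad_y = 2*1*-1.5562 = -3.1123
  x_4 = 3.0196 - 0.02*18.1176 = 2.6573
  y_4 = -1.5562 - 0.02*-3.1123 = -1.4939
f(2.6573, -1.4939) = 3*2.6573^2 + 1*(-1.4939)^2 = 23.4147


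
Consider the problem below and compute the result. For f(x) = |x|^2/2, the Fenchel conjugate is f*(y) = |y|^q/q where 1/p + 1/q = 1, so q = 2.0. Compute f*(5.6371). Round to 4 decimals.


The conjugate exponent q satisfies 1/p + 1/q = 1.
p = 2, so q = 2/(2 - 1) = 2.0
|y|^q = 5.6371^2.0 = 31.7769
f*(5.6371) = 31.7769 / 2.0 = 15.8884


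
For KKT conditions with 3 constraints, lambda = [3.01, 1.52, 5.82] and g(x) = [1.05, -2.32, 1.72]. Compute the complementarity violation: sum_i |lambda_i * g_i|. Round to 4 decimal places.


KKT complementary slackness check:
lambda_1 * g_1 = 3.01 * 1.05 = 3.1605
lambda_2 * g_2 = 1.52 * -2.32 = -3.5264
lambda_3 * g_3 = 5.82 * 1.72 = 10.0104
Total violation = 3.1605 + 3.5264 + 10.0104 = 16.6973


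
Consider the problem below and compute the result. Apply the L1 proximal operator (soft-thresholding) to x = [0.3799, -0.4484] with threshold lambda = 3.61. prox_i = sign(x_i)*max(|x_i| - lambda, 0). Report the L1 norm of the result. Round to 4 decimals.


Soft-thresholding with lambda = 3.61:
prox(0.3799) = sign(0.3799)*max(|0.3799| - 3.61, 0) = 0.0
prox(-0.4484) = sign(-0.4484)*max(|-0.4484| - 3.61, 0) = 0.0
prox(x) = [0.0, 0.0]
||prox(x)||_1 = 0.0 + 0.0 = 0.0


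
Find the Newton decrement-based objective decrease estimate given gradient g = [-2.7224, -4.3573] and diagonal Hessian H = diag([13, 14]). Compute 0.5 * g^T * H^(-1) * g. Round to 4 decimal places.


Step 1: H is diagonal, so H^(-1) * g = [-0.2094, -0.3112].
Step 2: g^T H^(-1) g = sum_i g_i^2 / H_ii
  = (-2.7224)^2/13 + (-4.3573)^2/14
  = 0.5701 + 1.3561 = 1.9263
Step 3: Objective decrease = 0.5 * g^T H^(-1) g = 0.9631


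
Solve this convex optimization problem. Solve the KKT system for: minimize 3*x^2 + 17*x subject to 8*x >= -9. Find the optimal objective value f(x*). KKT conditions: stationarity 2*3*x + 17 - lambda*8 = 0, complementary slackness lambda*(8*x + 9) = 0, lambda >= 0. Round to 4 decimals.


Step 1: Try lambda = 0 (constraint inactive).
x_unc = -17/(2*3) = -2.8333
Check: 8*-2.8333 = -22.6664 < -9 -- violated!
Step 2: Constraint must be active: 8*x = -9
x* = -9/8 = -1.125
lambda = (2*3*(-1.125) + 17)/8 = 1.2813
Step 3: Compute optimal value.
f(x*) = 3*(-1.125)^2 + 17*(-1.125) = -15.3281


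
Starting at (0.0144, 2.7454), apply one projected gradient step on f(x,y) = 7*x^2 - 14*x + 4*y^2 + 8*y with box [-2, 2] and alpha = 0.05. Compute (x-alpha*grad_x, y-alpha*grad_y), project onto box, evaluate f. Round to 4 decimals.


Step 1: Compute gradient at (0.0144, 2.7454).
grad_x = 2*7*0.0144 - 14 = -13.7984
grad_y = 2*4*2.7454 + 8 = 29.9632
Step 2: Gradient step.
x_raw = 0.0144 - 0.05*-13.7984 = 0.7043
y_raw = 2.7454 - 0.05*29.9632 = 1.2472
Step 3: Project onto [-2, 2].
x_proj = clip(0.7043) = 0.7043
y_proj = clip(1.2472) = 1.2472
Step 4: Evaluate f.
f(0.7043, 1.2472) = 9.8123


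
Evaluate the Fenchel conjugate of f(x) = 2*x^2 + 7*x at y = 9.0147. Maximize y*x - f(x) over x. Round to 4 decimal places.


f*(y) = sup_x {y*x - a*x^2 - b*x} = sup_x {(y-b)*x - a*x^2}
FOC: (y - b) - 2a*x = 0 => x* = (y - b)/(2a)
x* = (9.0147 - 7)/(2*2) = 0.5037
f*(9.0147) = (y-b)^2/(4a) = (9.0147 - 7)^2/(4*2)
= 4.059/8 = 0.5074


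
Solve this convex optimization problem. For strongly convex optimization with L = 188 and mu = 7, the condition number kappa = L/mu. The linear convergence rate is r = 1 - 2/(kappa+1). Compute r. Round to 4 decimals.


Step 1: Compute the condition number.
kappa = L/mu = 188/7 = 26.8571
Step 2: Compute the convergence rate.
r = 1 - 2/(kappa + 1) = 1 - 2*mu/(L + mu) = (L - mu)/(L + mu) = 181/195 = 0.9282


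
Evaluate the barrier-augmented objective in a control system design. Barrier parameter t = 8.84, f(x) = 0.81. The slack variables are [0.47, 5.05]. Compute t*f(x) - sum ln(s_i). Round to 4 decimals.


Step 1: Compute log-barrier.
ln values: [-0.755, 1.6194]
phi = -(-0.755 + 1.6194) = -0.8644
Step 2: Compute augmented objective.
t*f(x) = 8.84*0.81 = 7.1604
Total = 7.1604 - 0.8644 = 6.296


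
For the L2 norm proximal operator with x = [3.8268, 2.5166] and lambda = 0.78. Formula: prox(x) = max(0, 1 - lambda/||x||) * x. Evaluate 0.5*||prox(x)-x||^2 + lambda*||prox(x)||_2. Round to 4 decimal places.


Step 1: Compute ||x||.
||x|| = 4.5801
Step 2: Compute scaling factor.
scale = max(0, 1 - 0.78/4.5801) = 0.8297
Step 3: prox(x) = [3.1751, 2.088]
||prox(x)|| = 3.8001
Step 4: Proximal objective.
0.5*||prox-x||^2 = 0.3042
lambda*||prox|| = 2.9641
Total = 3.2683


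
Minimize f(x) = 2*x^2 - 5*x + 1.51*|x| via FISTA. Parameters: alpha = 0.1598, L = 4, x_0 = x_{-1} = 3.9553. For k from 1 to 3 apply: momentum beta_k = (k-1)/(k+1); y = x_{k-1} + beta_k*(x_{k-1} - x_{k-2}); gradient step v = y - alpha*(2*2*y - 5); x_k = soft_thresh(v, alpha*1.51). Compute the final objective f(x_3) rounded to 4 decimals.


FISTA on f(x) = 2*x^2 - 5*x + 1.51*|x|
L = 4, alpha = 0.1598
Iteration 1: beta = 0.0, y = 3.9553 + 0.0*(3.9553 - 3.9553) = 3.9553
  grad(y) = 10.8212, v = y - alpha*grad = 2.2261
  prox(v) = soft_thresh(2.2261, 0.2413) = 1.9848
Iteration 2: beta = 0.3333, y = 1.9848 + 0.3333*(1.9848 - 3.9553) = 1.3279
  grad(y) = 0.3117, v = y - alpha*grad = 1.2781
  prox(v) = soft_thresh(1.2781, 0.2413) = 1.0368
Iteration 3: beta = 0.5, y = 1.0368 + 0.5*(1.0368 - 1.9848) = 0.5628
  grad(y) = -2.7486, v = y - alpha*grad = 1.0021
  prox(v) = soft_thresh(1.0021, 0.2413) = 0.7608
f(x_3) = 2*0.7608^2 - 5*0.7608 + 1.51*|0.7608| = -1.4975


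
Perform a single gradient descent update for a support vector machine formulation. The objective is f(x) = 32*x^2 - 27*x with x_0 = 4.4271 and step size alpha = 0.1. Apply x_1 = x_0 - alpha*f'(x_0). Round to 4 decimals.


We compute the gradient at x_0 and apply the update.
f'(x) = 64*x - 27
f'(4.4271) = 64*4.4271 - 27 = 256.3344
x_1 = 4.4271 - 0.1*256.3344 = -21.2063


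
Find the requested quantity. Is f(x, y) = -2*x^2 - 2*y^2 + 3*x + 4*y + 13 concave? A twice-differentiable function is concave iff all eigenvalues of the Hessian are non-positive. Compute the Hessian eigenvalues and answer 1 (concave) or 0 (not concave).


The Hessian of f(x,y) = -2*x^2 - 2*y^2 + 3*x + 4*y + 13 is:
H = [[-4, 0], [0, -4]]
Trace = -4 - 4 = -8
Determinant = -4*-4 - (0)^2 = 16
Discriminant = (-8)^2 - 4*16 = 0.0
Eigenvalues: lambda_1 = -4.0, lambda_2 = -4.0
The function is concave.

1


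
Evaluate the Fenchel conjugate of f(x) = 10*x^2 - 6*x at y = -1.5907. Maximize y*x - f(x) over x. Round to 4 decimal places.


f*(y) = sup_x {y*x - a*x^2 - b*x} = sup_x {(y-b)*x - a*x^2}
FOC: (y - b) - 2a*x = 0 => x* = (y - b)/(2a)
x* = (-1.5907 + 6)/(2*10) = 0.2205
f*(-1.5907) = (y-b)^2/(4a) = (-1.5907 + 6)^2/(4*10)
= 19.4419/40 = 0.486


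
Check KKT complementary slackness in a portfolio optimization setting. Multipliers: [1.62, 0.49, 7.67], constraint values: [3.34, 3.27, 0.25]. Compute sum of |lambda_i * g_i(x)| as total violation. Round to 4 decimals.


KKT complementary slackness check:
lambda_1 * g_1 = 1.62 * 3.34 = 5.4108
lambda_2 * g_2 = 0.49 * 3.27 = 1.6023
lambda_3 * g_3 = 7.67 * 0.25 = 1.9175
Total violation = 5.4108 + 1.6023 + 1.9175 = 8.9306


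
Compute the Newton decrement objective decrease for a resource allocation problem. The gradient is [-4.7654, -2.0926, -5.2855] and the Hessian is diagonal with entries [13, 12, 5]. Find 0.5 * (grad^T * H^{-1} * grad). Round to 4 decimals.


Step 1: H is diagonal, so H^(-1) * g = [-0.3666, -0.1744, -1.0571].
Step 2: g^T H^(-1) g = sum_i g_i^2 / H_ii
  = (-4.7654)^2/13 + (-2.0926)^2/12 + (-5.2855)^2/5
  = 1.7468 + 0.3649 + 5.5873 = 7.6991
Step 3: Objective decrease = 0.5 * g^T H^(-1) g = 3.8495


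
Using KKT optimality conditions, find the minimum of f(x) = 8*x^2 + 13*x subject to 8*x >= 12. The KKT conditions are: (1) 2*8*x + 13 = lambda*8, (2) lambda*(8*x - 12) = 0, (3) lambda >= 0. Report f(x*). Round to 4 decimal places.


Step 1: Try lambda = 0 (constraint inactive).
x_unc = -13/(2*8) = -0.8125
Check: 8*-0.8125 = -6.5 < 12 -- violated!
Step 2: Constraint must be active: 8*x = 12
x* = 12/8 = 1.5
lambda = (2*8*1.5 + 13)/8 = 4.625
Step 3: Compute optimal value.
f(x*) = 8*1.5^2 + 13*1.5 = 37.5


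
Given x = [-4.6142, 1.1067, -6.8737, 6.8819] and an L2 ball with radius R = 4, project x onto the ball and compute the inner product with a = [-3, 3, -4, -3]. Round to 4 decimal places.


Step 1: Compute ||x|| (intermediates to 6 decimals).
||x|| = sqrt((-4.6142)^2 + 1.1067^2 + (-6.8737)^2 + 6.8819^2) = 10.822381
Step 2: Project.
Since ||x|| > R, scale = R/||x|| = 4/10.822381 = 0.369604, proj(x) = scale * x
proj(x) = [-1.705427, 0.409041, -2.540547, 2.543578]
Step 3: Dot product.
a^T * proj(x) = -3*(-1.705427) + 3*0.409041 - 4*(-2.540547) - 3*2.543578 = 8.8749


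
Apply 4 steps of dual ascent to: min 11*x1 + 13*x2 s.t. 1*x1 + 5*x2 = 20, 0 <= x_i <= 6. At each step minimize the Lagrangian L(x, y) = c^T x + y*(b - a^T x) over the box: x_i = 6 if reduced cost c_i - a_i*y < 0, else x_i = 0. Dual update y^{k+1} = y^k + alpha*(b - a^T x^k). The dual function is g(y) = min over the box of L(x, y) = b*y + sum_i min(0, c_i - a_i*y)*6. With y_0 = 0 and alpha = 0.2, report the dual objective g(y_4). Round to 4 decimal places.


Dual ascent for LP: min 11*x1 + 13*x2, 1*x1 + 5*x2 = 20, 0 <= x_i <= 6
Step 1: y^k = 0.0, reduced costs: (11.0, 13.0)
  x^k = (0.0, 0.0), subgradient = b - a^T x = 20.0
  y^{k+1} = 0.0 + 0.2*20.0 = 4.0
Step 2: y^k = 4.0, reduced costs: (7.0, -7.0)
  x^k = (0.0, 6.0), subgradient = b - a^T x = -10.0
  y^{k+1} = 4.0 + 0.2*-10.0 = 2.0
Step 3: y^k = 2.0, reduced costs: (9.0, 3.0)
  x^k = (0.0, 0.0), subgradient = b - a^T x = 20.0
  y^{k+1} = 2.0 + 0.2*20.0 = 6.0
Step 4: y^k = 6.0, reduced costs: (5.0, -17.0)
  x^k = (0.0, 6.0), subgradient = b - a^T x = -10.0
  y^{k+1} = 6.0 + 0.2*-10.0 = 4.0
Dual objective at y_4 = 4.0: reduced costs (7.0, -7.0), box minimizer x = (0.0, 6.0)
g(y_4) = b*y + (c1 - a1*y)*x1 + (c2 - a2*y)*x2 = 20*4.0 + 7.0*0.0 + (-7.0)*6.0 = 80.0 + 0.0 - 42.0 = 38.0


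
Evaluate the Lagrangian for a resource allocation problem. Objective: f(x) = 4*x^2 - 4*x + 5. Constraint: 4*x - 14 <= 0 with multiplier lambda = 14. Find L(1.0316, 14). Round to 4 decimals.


Step 1: Evaluate f(x).
f(1.0316) = 4*1.0316^2 - 4*1.0316 + 5 = 5.1304
Step 2: Evaluate g(x).
g(1.0316) = 4*1.0316 - 14 = -9.8736
Step 3: Compute Lagrangian.
L = 5.1304 + 14*-9.8736 = -133.1


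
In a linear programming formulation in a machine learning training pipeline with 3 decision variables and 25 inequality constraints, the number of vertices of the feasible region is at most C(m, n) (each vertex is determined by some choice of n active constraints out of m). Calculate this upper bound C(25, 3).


Each vertex corresponds to some choice of n active constraints out of m, so the number of vertices is at most C(m, n) = m! / (n!(m-n)!).
m = 25, n = 3
Numerator: 25 * 24 * 23
Denominator: 3! = 6
C(25, 3) = 2300
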